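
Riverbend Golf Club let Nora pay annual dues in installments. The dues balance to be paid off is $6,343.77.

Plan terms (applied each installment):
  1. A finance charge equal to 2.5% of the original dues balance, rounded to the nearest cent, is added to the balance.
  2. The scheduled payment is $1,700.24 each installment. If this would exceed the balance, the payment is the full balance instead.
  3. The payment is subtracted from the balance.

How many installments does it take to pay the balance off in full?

Installment 1: opening $6,343.77; interest $158.59 → $6,502.36; payment $1,700.24; balance $4,802.12
Installment 2: opening $4,802.12; interest $158.59 → $4,960.71; payment $1,700.24; balance $3,260.47
Installment 3: opening $3,260.47; interest $158.59 → $3,419.06; payment $1,700.24; balance $1,718.82
Installment 4: opening $1,718.82; interest $158.59 → $1,877.41; payment $1,700.24; balance $177.17
Installment 5: opening $177.17; interest $158.59 → $335.76; payment $335.76; balance $0.00
Balance reaches $0.00 in installment 5.

5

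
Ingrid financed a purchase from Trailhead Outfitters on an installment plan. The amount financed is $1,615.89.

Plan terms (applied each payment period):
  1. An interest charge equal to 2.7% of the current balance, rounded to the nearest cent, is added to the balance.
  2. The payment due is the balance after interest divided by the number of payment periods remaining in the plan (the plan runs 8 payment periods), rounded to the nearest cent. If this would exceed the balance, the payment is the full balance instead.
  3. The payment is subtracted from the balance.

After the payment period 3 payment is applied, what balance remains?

$1,093.97

Payment period 1: $1,615.89 +$43.63 interest = $1,659.52; pay $207.44 → $1,452.08
Payment period 2: $1,452.08 +$39.21 interest = $1,491.29; pay $213.04 → $1,278.25
Payment period 3: $1,278.25 +$34.51 interest = $1,312.76; pay $218.79 → $1,093.97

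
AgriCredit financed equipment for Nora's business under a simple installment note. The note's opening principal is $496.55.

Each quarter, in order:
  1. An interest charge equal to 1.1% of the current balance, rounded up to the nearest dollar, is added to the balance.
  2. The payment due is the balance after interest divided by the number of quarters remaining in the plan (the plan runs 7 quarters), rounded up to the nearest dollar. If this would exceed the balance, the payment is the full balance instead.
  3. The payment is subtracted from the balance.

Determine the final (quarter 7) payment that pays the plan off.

$76.55

Quarter 1: $496.55 +$6.00 interest = $502.55; pay $72.00 → $430.55
Quarter 2: $430.55 +$5.00 interest = $435.55; pay $73.00 → $362.55
Quarter 3: $362.55 +$4.00 interest = $366.55; pay $74.00 → $292.55
Quarter 4: $292.55 +$4.00 interest = $296.55; pay $75.00 → $221.55
Quarter 5: $221.55 +$3.00 interest = $224.55; pay $75.00 → $149.55
Quarter 6: $149.55 +$2.00 interest = $151.55; pay $76.00 → $75.55
Quarter 7: $75.55 +$1.00 interest = $76.55; pay $76.55 → $0.00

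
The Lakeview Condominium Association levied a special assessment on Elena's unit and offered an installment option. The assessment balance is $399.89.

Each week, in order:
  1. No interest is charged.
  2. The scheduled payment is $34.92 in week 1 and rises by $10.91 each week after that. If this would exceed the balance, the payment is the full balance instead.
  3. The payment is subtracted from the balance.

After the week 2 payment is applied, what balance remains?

Week 1: opening $399.89; payment $34.92; balance $364.97
Week 2: opening $364.97; payment $45.83; balance $319.14

$319.14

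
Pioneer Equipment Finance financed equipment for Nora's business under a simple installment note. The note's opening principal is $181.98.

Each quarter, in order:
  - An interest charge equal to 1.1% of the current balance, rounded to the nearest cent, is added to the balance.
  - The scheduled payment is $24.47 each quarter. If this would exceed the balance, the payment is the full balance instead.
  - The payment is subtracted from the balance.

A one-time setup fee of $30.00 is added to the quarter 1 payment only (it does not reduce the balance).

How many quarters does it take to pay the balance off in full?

# | Opening | Interest | Payment | Fee | End bal
1 | $181.98 | $2.00 | $24.47 | $30.00 | $159.51
2 | $159.51 | $1.75 | $24.47 | — | $136.79
3 | $136.79 | $1.50 | $24.47 | — | $113.82
4 | $113.82 | $1.25 | $24.47 | — | $90.60
5 | $90.60 | $1.00 | $24.47 | — | $67.13
6 | $67.13 | $0.74 | $24.47 | — | $43.40
7 | $43.40 | $0.48 | $24.47 | — | $19.41
8 | $19.41 | $0.21 | $19.62 | — | $0.00
Balance reaches $0.00 in quarter 8.

8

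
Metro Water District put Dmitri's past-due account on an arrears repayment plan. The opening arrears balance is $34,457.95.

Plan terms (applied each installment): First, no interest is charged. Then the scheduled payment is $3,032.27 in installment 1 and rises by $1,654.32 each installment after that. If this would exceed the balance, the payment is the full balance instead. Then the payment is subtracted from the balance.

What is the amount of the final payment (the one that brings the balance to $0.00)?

Installment 1: opening $34,457.95; payment $3,032.27; balance $31,425.68
Installment 2: opening $31,425.68; payment $4,686.59; balance $26,739.09
Installment 3: opening $26,739.09; payment $6,340.91; balance $20,398.18
Installment 4: opening $20,398.18; payment $7,995.23; balance $12,402.95
Installment 5: opening $12,402.95; payment $9,649.55; balance $2,753.40
Installment 6: opening $2,753.40; payment $2,753.40; balance $0.00

$2,753.40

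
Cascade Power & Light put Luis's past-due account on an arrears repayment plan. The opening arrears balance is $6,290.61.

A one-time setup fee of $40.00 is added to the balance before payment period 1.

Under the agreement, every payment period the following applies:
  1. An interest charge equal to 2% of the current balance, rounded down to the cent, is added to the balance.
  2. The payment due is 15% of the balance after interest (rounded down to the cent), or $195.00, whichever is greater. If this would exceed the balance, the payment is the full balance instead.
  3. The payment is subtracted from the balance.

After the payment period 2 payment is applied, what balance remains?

# | Opening | Interest | Payment | End bal
1 | $6,330.61 | $126.61 | $968.58 | $5,488.64
2 | $5,488.64 | $109.77 | $839.76 | $4,758.65

$4,758.65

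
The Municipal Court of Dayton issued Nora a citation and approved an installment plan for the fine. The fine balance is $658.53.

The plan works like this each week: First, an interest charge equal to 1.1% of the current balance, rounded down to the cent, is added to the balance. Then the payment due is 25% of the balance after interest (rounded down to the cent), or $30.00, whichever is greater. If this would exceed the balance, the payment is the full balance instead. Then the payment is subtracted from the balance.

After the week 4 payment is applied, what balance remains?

$217.68

Week 1: opening $658.53; interest $7.24 → $665.77; payment $166.44; balance $499.33
Week 2: opening $499.33; interest $5.49 → $504.82; payment $126.20; balance $378.62
Week 3: opening $378.62; interest $4.16 → $382.78; payment $95.69; balance $287.09
Week 4: opening $287.09; interest $3.15 → $290.24; payment $72.56; balance $217.68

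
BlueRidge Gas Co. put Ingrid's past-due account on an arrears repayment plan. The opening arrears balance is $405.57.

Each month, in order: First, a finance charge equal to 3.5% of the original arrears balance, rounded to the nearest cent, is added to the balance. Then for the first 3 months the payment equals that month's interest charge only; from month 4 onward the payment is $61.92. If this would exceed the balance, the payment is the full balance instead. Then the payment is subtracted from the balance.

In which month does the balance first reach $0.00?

12

Month 1: opening $405.57; interest $14.19 → $419.76; payment $14.19; balance $405.57
Month 2: opening $405.57; interest $14.19 → $419.76; payment $14.19; balance $405.57
Month 3: opening $405.57; interest $14.19 → $419.76; payment $14.19; balance $405.57
Month 4: opening $405.57; interest $14.19 → $419.76; payment $61.92; balance $357.84
Month 5: opening $357.84; interest $14.19 → $372.03; payment $61.92; balance $310.11
Month 6: opening $310.11; interest $14.19 → $324.30; payment $61.92; balance $262.38
Month 7: opening $262.38; interest $14.19 → $276.57; payment $61.92; balance $214.65
Month 8: opening $214.65; interest $14.19 → $228.84; payment $61.92; balance $166.92
Month 9: opening $166.92; interest $14.19 → $181.11; payment $61.92; balance $119.19
Month 10: opening $119.19; interest $14.19 → $133.38; payment $61.92; balance $71.46
Month 11: opening $71.46; interest $14.19 → $85.65; payment $61.92; balance $23.73
Month 12: opening $23.73; interest $14.19 → $37.92; payment $37.92; balance $0.00
Balance reaches $0.00 in month 12.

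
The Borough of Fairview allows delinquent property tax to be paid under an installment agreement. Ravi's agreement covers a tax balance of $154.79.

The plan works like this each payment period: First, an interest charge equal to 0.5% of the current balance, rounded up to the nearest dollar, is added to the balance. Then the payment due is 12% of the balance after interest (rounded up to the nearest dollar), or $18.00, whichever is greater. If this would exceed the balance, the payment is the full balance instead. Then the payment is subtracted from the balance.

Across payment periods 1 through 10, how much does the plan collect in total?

Payment period 1: opening $154.79; interest $1.00 → $155.79; payment $19.00; balance $136.79
Payment period 2: opening $136.79; interest $1.00 → $137.79; payment $18.00; balance $119.79
Payment period 3: opening $119.79; interest $1.00 → $120.79; payment $18.00; balance $102.79
Payment period 4: opening $102.79; interest $1.00 → $103.79; payment $18.00; balance $85.79
Payment period 5: opening $85.79; interest $1.00 → $86.79; payment $18.00; balance $68.79
Payment period 6: opening $68.79; interest $1.00 → $69.79; payment $18.00; balance $51.79
Payment period 7: opening $51.79; interest $1.00 → $52.79; payment $18.00; balance $34.79
Payment period 8: opening $34.79; interest $1.00 → $35.79; payment $18.00; balance $17.79
Payment period 9: opening $17.79; interest $1.00 → $18.79; payment $18.00; balance $0.79
Payment period 10: opening $0.79; interest $1.00 → $1.79; payment $1.79; balance $0.00
Total paid: $164.79

$164.79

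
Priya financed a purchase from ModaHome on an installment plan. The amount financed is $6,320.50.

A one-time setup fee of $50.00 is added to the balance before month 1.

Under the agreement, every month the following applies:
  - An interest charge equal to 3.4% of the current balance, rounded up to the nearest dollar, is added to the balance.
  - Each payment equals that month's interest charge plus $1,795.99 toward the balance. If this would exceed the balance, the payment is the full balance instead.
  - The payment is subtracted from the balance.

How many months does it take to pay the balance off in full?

4

Month 1: $6,370.50 +$217.00 interest = $6,587.50; pay $2,012.99 → $4,574.51
Month 2: $4,574.51 +$156.00 interest = $4,730.51; pay $1,951.99 → $2,778.52
Month 3: $2,778.52 +$95.00 interest = $2,873.52; pay $1,890.99 → $982.53
Month 4: $982.53 +$34.00 interest = $1,016.53; pay $1,016.53 → $0.00
Balance reaches $0.00 in month 4.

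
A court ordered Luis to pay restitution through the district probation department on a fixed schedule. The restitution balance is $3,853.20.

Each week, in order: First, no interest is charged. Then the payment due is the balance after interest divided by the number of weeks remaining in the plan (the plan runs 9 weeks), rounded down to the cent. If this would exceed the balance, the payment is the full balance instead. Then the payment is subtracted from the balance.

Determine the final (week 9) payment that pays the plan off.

$428.14

# | Opening | Payment | End bal
1 | $3,853.20 | $428.13 | $3,425.07
2 | $3,425.07 | $428.13 | $2,996.94
3 | $2,996.94 | $428.13 | $2,568.81
4 | $2,568.81 | $428.13 | $2,140.68
5 | $2,140.68 | $428.13 | $1,712.55
6 | $1,712.55 | $428.13 | $1,284.42
7 | $1,284.42 | $428.14 | $856.28
8 | $856.28 | $428.14 | $428.14
9 | $428.14 | $428.14 | $0.00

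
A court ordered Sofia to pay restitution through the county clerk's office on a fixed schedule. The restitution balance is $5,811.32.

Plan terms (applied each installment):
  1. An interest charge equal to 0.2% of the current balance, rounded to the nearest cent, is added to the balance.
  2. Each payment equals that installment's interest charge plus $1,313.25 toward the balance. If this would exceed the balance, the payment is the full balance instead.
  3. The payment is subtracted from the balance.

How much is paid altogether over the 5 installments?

Installment 1: $5,811.32 +$11.62 interest = $5,822.94; pay $1,324.87 → $4,498.07
Installment 2: $4,498.07 +$9.00 interest = $4,507.07; pay $1,322.25 → $3,184.82
Installment 3: $3,184.82 +$6.37 interest = $3,191.19; pay $1,319.62 → $1,871.57
Installment 4: $1,871.57 +$3.74 interest = $1,875.31; pay $1,316.99 → $558.32
Installment 5: $558.32 +$1.12 interest = $559.44; pay $559.44 → $0.00
Total paid: $5,843.17

$5,843.17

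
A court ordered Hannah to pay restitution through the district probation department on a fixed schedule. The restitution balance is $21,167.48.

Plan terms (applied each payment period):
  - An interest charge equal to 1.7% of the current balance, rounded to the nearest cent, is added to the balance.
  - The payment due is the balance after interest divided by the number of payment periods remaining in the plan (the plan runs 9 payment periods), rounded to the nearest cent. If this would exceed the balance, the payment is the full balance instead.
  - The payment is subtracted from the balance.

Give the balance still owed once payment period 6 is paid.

# | Opening | Interest | Payment | End bal
1 | $21,167.48 | $359.85 | $2,391.93 | $19,135.40
2 | $19,135.40 | $325.30 | $2,432.59 | $17,028.11
3 | $17,028.11 | $289.48 | $2,473.94 | $14,843.65
4 | $14,843.65 | $252.34 | $2,516.00 | $12,579.99
5 | $12,579.99 | $213.86 | $2,558.77 | $10,235.08
6 | $10,235.08 | $174.00 | $2,602.27 | $7,806.81

$7,806.81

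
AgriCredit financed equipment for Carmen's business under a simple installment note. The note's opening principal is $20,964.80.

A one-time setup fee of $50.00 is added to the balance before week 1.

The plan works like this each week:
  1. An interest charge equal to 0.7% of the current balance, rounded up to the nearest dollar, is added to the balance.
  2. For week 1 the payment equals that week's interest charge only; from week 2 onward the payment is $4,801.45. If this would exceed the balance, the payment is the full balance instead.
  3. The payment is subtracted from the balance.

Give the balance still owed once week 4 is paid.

$6,955.45

Week 1: opening $21,014.80; interest $148.00 → $21,162.80; payment $148.00; balance $21,014.80
Week 2: opening $21,014.80; interest $148.00 → $21,162.80; payment $4,801.45; balance $16,361.35
Week 3: opening $16,361.35; interest $115.00 → $16,476.35; payment $4,801.45; balance $11,674.90
Week 4: opening $11,674.90; interest $82.00 → $11,756.90; payment $4,801.45; balance $6,955.45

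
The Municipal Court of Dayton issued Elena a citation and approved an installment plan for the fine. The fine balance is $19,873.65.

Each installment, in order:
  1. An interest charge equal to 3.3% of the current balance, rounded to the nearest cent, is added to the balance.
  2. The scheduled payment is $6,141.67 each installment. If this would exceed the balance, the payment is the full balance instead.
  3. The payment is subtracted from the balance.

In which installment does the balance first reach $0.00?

4

Installment 1: $19,873.65 +$655.83 interest = $20,529.48; pay $6,141.67 → $14,387.81
Installment 2: $14,387.81 +$474.80 interest = $14,862.61; pay $6,141.67 → $8,720.94
Installment 3: $8,720.94 +$287.79 interest = $9,008.73; pay $6,141.67 → $2,867.06
Installment 4: $2,867.06 +$94.61 interest = $2,961.67; pay $2,961.67 → $0.00
Balance reaches $0.00 in installment 4.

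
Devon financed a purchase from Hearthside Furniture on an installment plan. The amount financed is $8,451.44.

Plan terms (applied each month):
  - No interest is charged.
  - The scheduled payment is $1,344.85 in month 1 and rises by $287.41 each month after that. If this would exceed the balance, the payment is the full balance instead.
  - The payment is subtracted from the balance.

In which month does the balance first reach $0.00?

Month 1: opening $8,451.44; payment $1,344.85; balance $7,106.59
Month 2: opening $7,106.59; payment $1,632.26; balance $5,474.33
Month 3: opening $5,474.33; payment $1,919.67; balance $3,554.66
Month 4: opening $3,554.66; payment $2,207.08; balance $1,347.58
Month 5: opening $1,347.58; payment $1,347.58; balance $0.00
Balance reaches $0.00 in month 5.

5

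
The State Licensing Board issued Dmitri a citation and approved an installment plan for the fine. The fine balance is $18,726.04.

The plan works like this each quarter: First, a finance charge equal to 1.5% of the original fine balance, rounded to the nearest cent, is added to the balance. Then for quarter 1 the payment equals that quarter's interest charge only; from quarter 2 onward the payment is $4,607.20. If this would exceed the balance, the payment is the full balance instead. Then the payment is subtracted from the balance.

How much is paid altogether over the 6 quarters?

Quarter 1: opening $18,726.04; interest $280.89 → $19,006.93; payment $280.89; balance $18,726.04
Quarter 2: opening $18,726.04; interest $280.89 → $19,006.93; payment $4,607.20; balance $14,399.73
Quarter 3: opening $14,399.73; interest $280.89 → $14,680.62; payment $4,607.20; balance $10,073.42
Quarter 4: opening $10,073.42; interest $280.89 → $10,354.31; payment $4,607.20; balance $5,747.11
Quarter 5: opening $5,747.11; interest $280.89 → $6,028.00; payment $4,607.20; balance $1,420.80
Quarter 6: opening $1,420.80; interest $280.89 → $1,701.69; payment $1,701.69; balance $0.00
Total paid: $20,411.38

$20,411.38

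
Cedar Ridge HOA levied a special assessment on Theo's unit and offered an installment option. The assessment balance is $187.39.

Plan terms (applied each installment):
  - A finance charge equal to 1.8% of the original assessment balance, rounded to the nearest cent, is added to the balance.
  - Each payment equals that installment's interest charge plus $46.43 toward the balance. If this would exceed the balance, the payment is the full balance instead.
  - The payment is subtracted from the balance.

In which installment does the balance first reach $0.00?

5

# | Opening | Interest | Payment | End bal
1 | $187.39 | $3.37 | $49.80 | $140.96
2 | $140.96 | $3.37 | $49.80 | $94.53
3 | $94.53 | $3.37 | $49.80 | $48.10
4 | $48.10 | $3.37 | $49.80 | $1.67
5 | $1.67 | $3.37 | $5.04 | $0.00
Balance reaches $0.00 in installment 5.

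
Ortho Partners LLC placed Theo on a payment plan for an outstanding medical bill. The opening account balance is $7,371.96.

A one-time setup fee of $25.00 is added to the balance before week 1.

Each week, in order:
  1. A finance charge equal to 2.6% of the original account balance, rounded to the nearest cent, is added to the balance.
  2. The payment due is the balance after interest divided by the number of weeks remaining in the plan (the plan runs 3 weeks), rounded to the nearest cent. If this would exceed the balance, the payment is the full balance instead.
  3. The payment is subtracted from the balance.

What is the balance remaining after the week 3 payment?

$0.00

# | Opening | Interest | Payment | End bal
1 | $7,396.96 | $191.67 | $2,529.54 | $5,059.09
2 | $5,059.09 | $191.67 | $2,625.38 | $2,625.38
3 | $2,625.38 | $191.67 | $2,817.05 | $0.00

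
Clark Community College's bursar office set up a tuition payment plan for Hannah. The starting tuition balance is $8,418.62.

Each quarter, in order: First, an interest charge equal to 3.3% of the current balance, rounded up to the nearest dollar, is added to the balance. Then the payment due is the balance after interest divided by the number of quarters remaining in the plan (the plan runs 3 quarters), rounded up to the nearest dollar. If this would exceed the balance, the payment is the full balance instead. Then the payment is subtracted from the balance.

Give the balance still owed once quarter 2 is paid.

$2,994.62

# | Opening | Interest | Payment | End bal
1 | $8,418.62 | $278.00 | $2,899.00 | $5,797.62
2 | $5,797.62 | $192.00 | $2,995.00 | $2,994.62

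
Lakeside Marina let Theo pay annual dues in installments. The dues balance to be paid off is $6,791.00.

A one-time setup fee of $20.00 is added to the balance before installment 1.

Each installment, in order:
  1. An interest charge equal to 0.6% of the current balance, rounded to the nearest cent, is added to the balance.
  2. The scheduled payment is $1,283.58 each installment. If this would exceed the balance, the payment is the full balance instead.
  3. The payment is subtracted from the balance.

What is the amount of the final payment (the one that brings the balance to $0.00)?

$525.55

Installment 1: opening $6,811.00; interest $40.87 → $6,851.87; payment $1,283.58; balance $5,568.29
Installment 2: opening $5,568.29; interest $33.41 → $5,601.70; payment $1,283.58; balance $4,318.12
Installment 3: opening $4,318.12; interest $25.91 → $4,344.03; payment $1,283.58; balance $3,060.45
Installment 4: opening $3,060.45; interest $18.36 → $3,078.81; payment $1,283.58; balance $1,795.23
Installment 5: opening $1,795.23; interest $10.77 → $1,806.00; payment $1,283.58; balance $522.42
Installment 6: opening $522.42; interest $3.13 → $525.55; payment $525.55; balance $0.00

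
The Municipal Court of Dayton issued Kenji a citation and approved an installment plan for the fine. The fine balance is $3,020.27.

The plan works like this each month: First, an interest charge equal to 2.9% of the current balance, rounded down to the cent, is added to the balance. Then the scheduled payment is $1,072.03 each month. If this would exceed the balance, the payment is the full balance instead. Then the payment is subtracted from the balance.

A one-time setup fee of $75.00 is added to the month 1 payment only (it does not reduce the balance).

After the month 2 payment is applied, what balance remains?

$1,022.82

# | Opening | Interest | Payment | Fee | End bal
1 | $3,020.27 | $87.58 | $1,072.03 | $75.00 | $2,035.82
2 | $2,035.82 | $59.03 | $1,072.03 | — | $1,022.82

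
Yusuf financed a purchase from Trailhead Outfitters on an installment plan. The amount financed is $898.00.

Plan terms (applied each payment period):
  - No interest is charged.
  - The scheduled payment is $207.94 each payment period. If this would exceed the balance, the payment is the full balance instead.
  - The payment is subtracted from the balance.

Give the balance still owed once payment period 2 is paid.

# | Opening | Payment | End bal
1 | $898.00 | $207.94 | $690.06
2 | $690.06 | $207.94 | $482.12

$482.12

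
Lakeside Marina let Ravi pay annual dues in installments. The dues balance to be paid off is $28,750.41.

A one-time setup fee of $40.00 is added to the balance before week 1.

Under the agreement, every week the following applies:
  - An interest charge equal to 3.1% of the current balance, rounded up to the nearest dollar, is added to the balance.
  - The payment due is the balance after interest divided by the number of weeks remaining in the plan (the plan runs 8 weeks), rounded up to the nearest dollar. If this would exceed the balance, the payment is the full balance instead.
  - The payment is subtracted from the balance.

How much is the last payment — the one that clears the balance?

$4,594.41

Week 1: opening $28,790.41; interest $893.00 → $29,683.41; payment $3,711.00; balance $25,972.41
Week 2: opening $25,972.41; interest $806.00 → $26,778.41; payment $3,826.00; balance $22,952.41
Week 3: opening $22,952.41; interest $712.00 → $23,664.41; payment $3,945.00; balance $19,719.41
Week 4: opening $19,719.41; interest $612.00 → $20,331.41; payment $4,067.00; balance $16,264.41
Week 5: opening $16,264.41; interest $505.00 → $16,769.41; payment $4,193.00; balance $12,576.41
Week 6: opening $12,576.41; interest $390.00 → $12,966.41; payment $4,323.00; balance $8,643.41
Week 7: opening $8,643.41; interest $268.00 → $8,911.41; payment $4,456.00; balance $4,455.41
Week 8: opening $4,455.41; interest $139.00 → $4,594.41; payment $4,594.41; balance $0.00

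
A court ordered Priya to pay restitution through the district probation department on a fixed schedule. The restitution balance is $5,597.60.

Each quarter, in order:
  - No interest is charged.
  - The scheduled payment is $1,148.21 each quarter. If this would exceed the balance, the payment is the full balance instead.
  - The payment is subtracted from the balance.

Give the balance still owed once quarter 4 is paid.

# | Opening | Payment | End bal
1 | $5,597.60 | $1,148.21 | $4,449.39
2 | $4,449.39 | $1,148.21 | $3,301.18
3 | $3,301.18 | $1,148.21 | $2,152.97
4 | $2,152.97 | $1,148.21 | $1,004.76

$1,004.76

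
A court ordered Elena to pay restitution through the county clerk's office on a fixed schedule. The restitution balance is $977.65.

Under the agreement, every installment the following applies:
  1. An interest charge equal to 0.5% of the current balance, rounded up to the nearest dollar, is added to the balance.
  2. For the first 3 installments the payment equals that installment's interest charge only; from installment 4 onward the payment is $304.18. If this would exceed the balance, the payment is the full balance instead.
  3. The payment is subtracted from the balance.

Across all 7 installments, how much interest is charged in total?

$27.00

Installment 1: opening $977.65; interest $5.00 → $982.65; payment $5.00; balance $977.65
Installment 2: opening $977.65; interest $5.00 → $982.65; payment $5.00; balance $977.65
Installment 3: opening $977.65; interest $5.00 → $982.65; payment $5.00; balance $977.65
Installment 4: opening $977.65; interest $5.00 → $982.65; payment $304.18; balance $678.47
Installment 5: opening $678.47; interest $4.00 → $682.47; payment $304.18; balance $378.29
Installment 6: opening $378.29; interest $2.00 → $380.29; payment $304.18; balance $76.11
Installment 7: opening $76.11; interest $1.00 → $77.11; payment $77.11; balance $0.00
Total interest: $5.00 + $5.00 + $5.00 + $5.00 + $4.00 + $2.00 + $1.00 = $27.00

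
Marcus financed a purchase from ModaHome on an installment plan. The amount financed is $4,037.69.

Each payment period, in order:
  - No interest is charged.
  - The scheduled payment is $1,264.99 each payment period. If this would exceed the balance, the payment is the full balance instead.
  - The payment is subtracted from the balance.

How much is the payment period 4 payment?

Payment period 1: $4,037.69 − $1,264.99 → $2,772.70
Payment period 2: $2,772.70 − $1,264.99 → $1,507.71
Payment period 3: $1,507.71 − $1,264.99 → $242.72
Payment period 4: $242.72 − $242.72 → $0.00

$242.72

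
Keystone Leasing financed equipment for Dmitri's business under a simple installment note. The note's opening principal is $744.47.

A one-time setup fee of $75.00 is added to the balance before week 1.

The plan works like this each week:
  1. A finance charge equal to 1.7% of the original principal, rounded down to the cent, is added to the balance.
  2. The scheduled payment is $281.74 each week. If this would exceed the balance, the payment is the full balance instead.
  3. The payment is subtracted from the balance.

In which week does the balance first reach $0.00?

# | Opening | Interest | Payment | End bal
1 | $819.47 | $12.65 | $281.74 | $550.38
2 | $550.38 | $12.65 | $281.74 | $281.29
3 | $281.29 | $12.65 | $281.74 | $12.20
4 | $12.20 | $12.65 | $24.85 | $0.00
Balance reaches $0.00 in week 4.

4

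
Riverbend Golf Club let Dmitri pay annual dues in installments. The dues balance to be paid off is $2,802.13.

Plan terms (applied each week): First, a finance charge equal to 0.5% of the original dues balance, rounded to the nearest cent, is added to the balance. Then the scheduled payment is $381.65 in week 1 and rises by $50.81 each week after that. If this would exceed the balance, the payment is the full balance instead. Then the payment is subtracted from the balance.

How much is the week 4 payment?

$534.08

# | Opening | Interest | Payment | End bal
1 | $2,802.13 | $14.01 | $381.65 | $2,434.49
2 | $2,434.49 | $14.01 | $432.46 | $2,016.04
3 | $2,016.04 | $14.01 | $483.27 | $1,546.78
4 | $1,546.78 | $14.01 | $534.08 | $1,026.71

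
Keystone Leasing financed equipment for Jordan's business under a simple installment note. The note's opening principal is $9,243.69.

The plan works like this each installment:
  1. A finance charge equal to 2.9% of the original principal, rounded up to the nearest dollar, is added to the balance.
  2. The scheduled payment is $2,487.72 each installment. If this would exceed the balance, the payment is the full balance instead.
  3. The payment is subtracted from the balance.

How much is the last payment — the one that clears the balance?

$637.81

Installment 1: $9,243.69 +$269.00 interest = $9,512.69; pay $2,487.72 → $7,024.97
Installment 2: $7,024.97 +$269.00 interest = $7,293.97; pay $2,487.72 → $4,806.25
Installment 3: $4,806.25 +$269.00 interest = $5,075.25; pay $2,487.72 → $2,587.53
Installment 4: $2,587.53 +$269.00 interest = $2,856.53; pay $2,487.72 → $368.81
Installment 5: $368.81 +$269.00 interest = $637.81; pay $637.81 → $0.00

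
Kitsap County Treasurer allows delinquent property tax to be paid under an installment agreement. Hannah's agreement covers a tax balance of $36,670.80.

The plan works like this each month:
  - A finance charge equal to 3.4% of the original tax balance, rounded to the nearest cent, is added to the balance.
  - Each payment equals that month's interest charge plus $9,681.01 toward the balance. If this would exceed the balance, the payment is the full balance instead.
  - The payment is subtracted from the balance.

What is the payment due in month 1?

$10,927.82

Month 1: opening $36,670.80; interest $1,246.81 → $37,917.61; payment $10,927.82; balance $26,989.79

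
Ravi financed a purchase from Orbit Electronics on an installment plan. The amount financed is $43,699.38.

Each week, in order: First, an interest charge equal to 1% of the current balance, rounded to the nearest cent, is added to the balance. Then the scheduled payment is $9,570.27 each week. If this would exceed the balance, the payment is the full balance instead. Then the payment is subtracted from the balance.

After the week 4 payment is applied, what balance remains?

$6,614.61

Week 1: $43,699.38 +$436.99 interest = $44,136.37; pay $9,570.27 → $34,566.10
Week 2: $34,566.10 +$345.66 interest = $34,911.76; pay $9,570.27 → $25,341.49
Week 3: $25,341.49 +$253.41 interest = $25,594.90; pay $9,570.27 → $16,024.63
Week 4: $16,024.63 +$160.25 interest = $16,184.88; pay $9,570.27 → $6,614.61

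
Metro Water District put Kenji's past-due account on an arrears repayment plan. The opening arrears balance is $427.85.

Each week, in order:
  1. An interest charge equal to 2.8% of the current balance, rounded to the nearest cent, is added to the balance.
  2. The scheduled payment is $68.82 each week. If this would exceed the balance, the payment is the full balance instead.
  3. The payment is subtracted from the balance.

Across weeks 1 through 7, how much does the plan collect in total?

$476.68

Week 1: opening $427.85; interest $11.98 → $439.83; payment $68.82; balance $371.01
Week 2: opening $371.01; interest $10.39 → $381.40; payment $68.82; balance $312.58
Week 3: opening $312.58; interest $8.75 → $321.33; payment $68.82; balance $252.51
Week 4: opening $252.51; interest $7.07 → $259.58; payment $68.82; balance $190.76
Week 5: opening $190.76; interest $5.34 → $196.10; payment $68.82; balance $127.28
Week 6: opening $127.28; interest $3.56 → $130.84; payment $68.82; balance $62.02
Week 7: opening $62.02; interest $1.74 → $63.76; payment $63.76; balance $0.00
Total paid: $476.68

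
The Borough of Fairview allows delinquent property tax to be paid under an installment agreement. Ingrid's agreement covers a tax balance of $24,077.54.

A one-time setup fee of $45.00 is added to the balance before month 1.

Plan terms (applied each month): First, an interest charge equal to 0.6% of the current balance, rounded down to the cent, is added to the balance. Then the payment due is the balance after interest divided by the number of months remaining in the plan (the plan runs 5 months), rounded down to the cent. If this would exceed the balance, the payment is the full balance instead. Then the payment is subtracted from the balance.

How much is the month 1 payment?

$4,853.45

Month 1: opening $24,122.54; interest $144.73 → $24,267.27; payment $4,853.45; balance $19,413.82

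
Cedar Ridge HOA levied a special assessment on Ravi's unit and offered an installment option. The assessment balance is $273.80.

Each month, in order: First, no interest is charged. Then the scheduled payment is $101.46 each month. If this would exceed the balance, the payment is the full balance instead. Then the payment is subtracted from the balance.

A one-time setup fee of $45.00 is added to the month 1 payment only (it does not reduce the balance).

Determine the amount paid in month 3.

Month 1: opening $273.80; payment $101.46 (+ $45.00 fee); balance $172.34
Month 2: opening $172.34; payment $101.46; balance $70.88
Month 3: opening $70.88; payment $70.88; balance $0.00

$70.88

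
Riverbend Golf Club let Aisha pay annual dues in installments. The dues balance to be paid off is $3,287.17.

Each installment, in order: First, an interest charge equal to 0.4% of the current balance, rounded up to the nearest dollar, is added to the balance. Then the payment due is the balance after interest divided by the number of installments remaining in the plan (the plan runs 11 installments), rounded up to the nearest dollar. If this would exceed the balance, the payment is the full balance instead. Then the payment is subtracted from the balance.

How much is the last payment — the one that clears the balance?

$312.17

Installment 1: opening $3,287.17; interest $14.00 → $3,301.17; payment $301.00; balance $3,000.17
Installment 2: opening $3,000.17; interest $13.00 → $3,013.17; payment $302.00; balance $2,711.17
Installment 3: opening $2,711.17; interest $11.00 → $2,722.17; payment $303.00; balance $2,419.17
Installment 4: opening $2,419.17; interest $10.00 → $2,429.17; payment $304.00; balance $2,125.17
Installment 5: opening $2,125.17; interest $9.00 → $2,134.17; payment $305.00; balance $1,829.17
Installment 6: opening $1,829.17; interest $8.00 → $1,837.17; payment $307.00; balance $1,530.17
Installment 7: opening $1,530.17; interest $7.00 → $1,537.17; payment $308.00; balance $1,229.17
Installment 8: opening $1,229.17; interest $5.00 → $1,234.17; payment $309.00; balance $925.17
Installment 9: opening $925.17; interest $4.00 → $929.17; payment $310.00; balance $619.17
Installment 10: opening $619.17; interest $3.00 → $622.17; payment $312.00; balance $310.17
Installment 11: opening $310.17; interest $2.00 → $312.17; payment $312.17; balance $0.00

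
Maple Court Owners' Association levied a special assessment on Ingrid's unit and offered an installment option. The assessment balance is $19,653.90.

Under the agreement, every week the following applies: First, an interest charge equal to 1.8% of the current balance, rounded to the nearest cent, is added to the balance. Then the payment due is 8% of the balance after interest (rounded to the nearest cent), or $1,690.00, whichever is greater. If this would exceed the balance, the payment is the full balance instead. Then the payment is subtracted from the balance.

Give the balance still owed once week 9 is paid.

Week 1: $19,653.90 +$353.77 interest = $20,007.67; pay $1,690.00 → $18,317.67
Week 2: $18,317.67 +$329.72 interest = $18,647.39; pay $1,690.00 → $16,957.39
Week 3: $16,957.39 +$305.23 interest = $17,262.62; pay $1,690.00 → $15,572.62
Week 4: $15,572.62 +$280.31 interest = $15,852.93; pay $1,690.00 → $14,162.93
Week 5: $14,162.93 +$254.93 interest = $14,417.86; pay $1,690.00 → $12,727.86
Week 6: $12,727.86 +$229.10 interest = $12,956.96; pay $1,690.00 → $11,266.96
Week 7: $11,266.96 +$202.81 interest = $11,469.77; pay $1,690.00 → $9,779.77
Week 8: $9,779.77 +$176.04 interest = $9,955.81; pay $1,690.00 → $8,265.81
Week 9: $8,265.81 +$148.78 interest = $8,414.59; pay $1,690.00 → $6,724.59

$6,724.59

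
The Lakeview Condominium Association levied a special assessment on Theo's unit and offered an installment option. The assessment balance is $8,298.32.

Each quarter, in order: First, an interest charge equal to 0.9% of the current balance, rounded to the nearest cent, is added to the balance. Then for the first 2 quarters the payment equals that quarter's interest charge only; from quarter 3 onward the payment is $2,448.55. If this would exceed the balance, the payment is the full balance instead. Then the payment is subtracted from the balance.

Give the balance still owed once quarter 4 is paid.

$3,529.22

Quarter 1: opening $8,298.32; interest $74.68 → $8,373.00; payment $74.68; balance $8,298.32
Quarter 2: opening $8,298.32; interest $74.68 → $8,373.00; payment $74.68; balance $8,298.32
Quarter 3: opening $8,298.32; interest $74.68 → $8,373.00; payment $2,448.55; balance $5,924.45
Quarter 4: opening $5,924.45; interest $53.32 → $5,977.77; payment $2,448.55; balance $3,529.22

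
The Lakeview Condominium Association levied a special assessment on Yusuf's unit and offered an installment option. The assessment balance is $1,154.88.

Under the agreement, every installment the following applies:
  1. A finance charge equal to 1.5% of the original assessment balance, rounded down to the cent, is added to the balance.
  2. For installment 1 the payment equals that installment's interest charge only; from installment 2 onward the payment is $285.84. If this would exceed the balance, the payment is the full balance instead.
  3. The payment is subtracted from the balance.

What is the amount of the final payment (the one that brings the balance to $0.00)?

$98.12

Installment 1: $1,154.88 +$17.32 interest = $1,172.20; pay $17.32 → $1,154.88
Installment 2: $1,154.88 +$17.32 interest = $1,172.20; pay $285.84 → $886.36
Installment 3: $886.36 +$17.32 interest = $903.68; pay $285.84 → $617.84
Installment 4: $617.84 +$17.32 interest = $635.16; pay $285.84 → $349.32
Installment 5: $349.32 +$17.32 interest = $366.64; pay $285.84 → $80.80
Installment 6: $80.80 +$17.32 interest = $98.12; pay $98.12 → $0.00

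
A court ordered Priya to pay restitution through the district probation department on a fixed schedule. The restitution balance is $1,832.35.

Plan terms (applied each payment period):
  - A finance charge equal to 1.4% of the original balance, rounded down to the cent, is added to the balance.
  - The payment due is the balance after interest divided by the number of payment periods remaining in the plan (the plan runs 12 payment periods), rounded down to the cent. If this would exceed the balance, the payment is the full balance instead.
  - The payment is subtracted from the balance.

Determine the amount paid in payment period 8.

Payment period 1: opening $1,832.35; interest $25.65 → $1,858.00; payment $154.83; balance $1,703.17
Payment period 2: opening $1,703.17; interest $25.65 → $1,728.82; payment $157.16; balance $1,571.66
Payment period 3: opening $1,571.66; interest $25.65 → $1,597.31; payment $159.73; balance $1,437.58
Payment period 4: opening $1,437.58; interest $25.65 → $1,463.23; payment $162.58; balance $1,300.65
Payment period 5: opening $1,300.65; interest $25.65 → $1,326.30; payment $165.78; balance $1,160.52
Payment period 6: opening $1,160.52; interest $25.65 → $1,186.17; payment $169.45; balance $1,016.72
Payment period 7: opening $1,016.72; interest $25.65 → $1,042.37; payment $173.72; balance $868.65
Payment period 8: opening $868.65; interest $25.65 → $894.30; payment $178.86; balance $715.44

$178.86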